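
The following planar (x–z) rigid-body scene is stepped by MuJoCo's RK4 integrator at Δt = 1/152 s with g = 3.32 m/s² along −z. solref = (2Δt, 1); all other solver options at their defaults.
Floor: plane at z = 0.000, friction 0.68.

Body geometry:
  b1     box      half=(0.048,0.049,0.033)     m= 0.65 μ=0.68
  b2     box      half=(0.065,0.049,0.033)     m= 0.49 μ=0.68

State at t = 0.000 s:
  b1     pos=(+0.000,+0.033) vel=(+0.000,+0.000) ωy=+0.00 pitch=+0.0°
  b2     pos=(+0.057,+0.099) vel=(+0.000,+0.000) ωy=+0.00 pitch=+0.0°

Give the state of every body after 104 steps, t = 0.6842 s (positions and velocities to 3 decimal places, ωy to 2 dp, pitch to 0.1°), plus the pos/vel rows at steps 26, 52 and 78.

State at t = 0.6842 s:
  b1     pos=(+0.000,+0.033) vel=(+0.000,+0.000) ωy=+0.00 pitch=+0.0°
  b2     pos=(+0.136,+0.071) vel=(+0.083,+0.022) ωy=+1.17 pitch=+102.7°

Key-timestep trajectory:
   step    t(s)  b1.x    b1.z    b1.vx   b1.vz   b2.x    b2.z    b2.vx   b2.vz 
     26  0.1711   +0.000  +0.033  +0.000  +0.000   +0.062  +0.097  +0.064  -0.029
     52  0.3421   +0.000  +0.033  +0.000  +0.000   +0.079  +0.081  +0.120  -0.207
     78  0.5132   +0.000  +0.033  +0.000  +0.000   +0.109  +0.070  +0.215  -0.072


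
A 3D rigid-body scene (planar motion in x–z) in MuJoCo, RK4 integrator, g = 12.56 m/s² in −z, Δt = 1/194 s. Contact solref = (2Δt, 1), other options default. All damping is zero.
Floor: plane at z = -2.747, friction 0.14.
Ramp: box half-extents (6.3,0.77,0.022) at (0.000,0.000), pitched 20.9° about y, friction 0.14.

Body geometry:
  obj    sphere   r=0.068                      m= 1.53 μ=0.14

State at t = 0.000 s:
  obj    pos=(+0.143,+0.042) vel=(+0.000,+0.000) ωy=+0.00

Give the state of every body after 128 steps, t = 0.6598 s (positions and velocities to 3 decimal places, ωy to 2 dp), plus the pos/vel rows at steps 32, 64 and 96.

State at t = 0.6598 s:
  obj    pos=(+0.794,-0.207) vel=(+1.973,-0.753) ωy=+31.04

Key-timestep trajectory:
   step    t(s)  obj.x    obj.z    obj.vx   obj.vz 
     32  0.1649   +0.184  +0.026  +0.493  -0.188
     64  0.3299   +0.306  -0.020  +0.987  -0.377
     96  0.4948   +0.509  -0.098  +1.480  -0.565


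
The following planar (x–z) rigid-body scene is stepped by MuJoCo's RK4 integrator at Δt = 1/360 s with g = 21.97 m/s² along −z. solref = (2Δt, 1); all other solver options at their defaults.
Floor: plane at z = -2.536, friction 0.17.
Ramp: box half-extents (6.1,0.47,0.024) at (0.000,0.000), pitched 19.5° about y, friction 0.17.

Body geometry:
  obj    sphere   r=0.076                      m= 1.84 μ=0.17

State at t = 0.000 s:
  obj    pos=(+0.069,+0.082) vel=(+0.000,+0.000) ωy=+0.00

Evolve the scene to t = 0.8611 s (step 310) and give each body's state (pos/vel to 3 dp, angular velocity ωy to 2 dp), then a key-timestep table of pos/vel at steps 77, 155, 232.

State at t = 0.8611 s:
  obj    pos=(+1.900,-0.567) vel=(+4.252,-1.506) ωy=+59.34

Key-timestep trajectory:
   step    t(s)  obj.x    obj.z    obj.vx   obj.vz 
     77  0.2139   +0.182  +0.042  +1.056  -0.374
    155  0.4306   +0.527  -0.080  +2.126  -0.753
    232  0.6444   +1.094  -0.281  +3.182  -1.127


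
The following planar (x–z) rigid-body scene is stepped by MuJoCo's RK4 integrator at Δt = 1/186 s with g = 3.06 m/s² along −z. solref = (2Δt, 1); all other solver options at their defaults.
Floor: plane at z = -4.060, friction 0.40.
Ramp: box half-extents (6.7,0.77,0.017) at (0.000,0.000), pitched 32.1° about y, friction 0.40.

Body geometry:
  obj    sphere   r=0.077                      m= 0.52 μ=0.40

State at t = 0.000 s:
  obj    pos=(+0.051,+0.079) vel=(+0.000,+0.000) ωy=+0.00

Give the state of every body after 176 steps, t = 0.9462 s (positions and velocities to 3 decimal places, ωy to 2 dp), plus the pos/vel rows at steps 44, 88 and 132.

State at t = 0.9462 s:
  obj    pos=(+0.492,-0.197) vel=(+0.931,-0.584) ωy=+14.27

Key-timestep trajectory:
   step    t(s)  obj.x    obj.z    obj.vx   obj.vz 
     44  0.2366   +0.079  +0.062  +0.233  -0.146
     88  0.4731   +0.161  +0.010  +0.466  -0.292
    132  0.7097   +0.299  -0.076  +0.698  -0.438


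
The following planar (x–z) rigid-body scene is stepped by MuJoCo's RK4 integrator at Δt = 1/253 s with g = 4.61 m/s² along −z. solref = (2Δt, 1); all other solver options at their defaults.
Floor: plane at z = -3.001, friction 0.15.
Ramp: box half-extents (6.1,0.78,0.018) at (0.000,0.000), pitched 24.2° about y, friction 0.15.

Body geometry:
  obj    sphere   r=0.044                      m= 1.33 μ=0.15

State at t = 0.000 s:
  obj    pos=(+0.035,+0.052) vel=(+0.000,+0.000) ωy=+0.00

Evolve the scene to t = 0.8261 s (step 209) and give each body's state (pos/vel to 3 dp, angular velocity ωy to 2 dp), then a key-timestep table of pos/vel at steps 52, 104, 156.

State at t = 0.8261 s:
  obj    pos=(+0.455,-0.137) vel=(+1.017,-0.457) ωy=+25.34

Key-timestep trajectory:
   step    t(s)  obj.x    obj.z    obj.vx   obj.vz 
     52  0.2055   +0.061  +0.041  +0.253  -0.114
    104  0.4111   +0.139  +0.005  +0.506  -0.227
    156  0.6166   +0.269  -0.053  +0.759  -0.341


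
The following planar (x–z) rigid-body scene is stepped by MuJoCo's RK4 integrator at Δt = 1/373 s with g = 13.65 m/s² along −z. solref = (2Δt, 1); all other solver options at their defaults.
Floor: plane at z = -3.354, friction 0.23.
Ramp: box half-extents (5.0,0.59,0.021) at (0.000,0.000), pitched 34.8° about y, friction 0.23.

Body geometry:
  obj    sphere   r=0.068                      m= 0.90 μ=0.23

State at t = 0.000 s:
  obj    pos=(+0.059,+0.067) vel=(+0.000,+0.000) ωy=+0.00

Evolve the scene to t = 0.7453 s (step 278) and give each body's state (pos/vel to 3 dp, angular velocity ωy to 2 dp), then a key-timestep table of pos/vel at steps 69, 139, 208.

State at t = 0.7453 s:
  obj    pos=(+1.328,-0.815) vel=(+3.406,-2.367) ωy=+60.98

Key-timestep trajectory:
   step    t(s)  obj.x    obj.z    obj.vx   obj.vz 
     69  0.1850   +0.137  +0.013  +0.846  -0.588
    139  0.3727   +0.377  -0.153  +1.703  -1.184
    208  0.5576   +0.770  -0.427  +2.548  -1.771


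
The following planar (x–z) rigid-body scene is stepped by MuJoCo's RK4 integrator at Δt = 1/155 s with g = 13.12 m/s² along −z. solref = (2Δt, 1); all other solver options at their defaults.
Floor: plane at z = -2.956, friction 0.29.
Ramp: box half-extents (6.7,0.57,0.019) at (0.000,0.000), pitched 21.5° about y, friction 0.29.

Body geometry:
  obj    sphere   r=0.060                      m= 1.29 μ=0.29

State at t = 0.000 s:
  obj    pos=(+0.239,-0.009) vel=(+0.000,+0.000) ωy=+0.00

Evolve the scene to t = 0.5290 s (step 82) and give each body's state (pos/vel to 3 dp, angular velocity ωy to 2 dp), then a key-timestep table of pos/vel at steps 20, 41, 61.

State at t = 0.5290 s:
  obj    pos=(+0.686,-0.185) vel=(+1.691,-0.666) ωy=+30.27

Key-timestep trajectory:
   step    t(s)  obj.x    obj.z    obj.vx   obj.vz 
     20  0.1290   +0.266  -0.020  +0.413  -0.162
     41  0.2645   +0.351  -0.053  +0.845  -0.333
     61  0.3935   +0.487  -0.107  +1.258  -0.495


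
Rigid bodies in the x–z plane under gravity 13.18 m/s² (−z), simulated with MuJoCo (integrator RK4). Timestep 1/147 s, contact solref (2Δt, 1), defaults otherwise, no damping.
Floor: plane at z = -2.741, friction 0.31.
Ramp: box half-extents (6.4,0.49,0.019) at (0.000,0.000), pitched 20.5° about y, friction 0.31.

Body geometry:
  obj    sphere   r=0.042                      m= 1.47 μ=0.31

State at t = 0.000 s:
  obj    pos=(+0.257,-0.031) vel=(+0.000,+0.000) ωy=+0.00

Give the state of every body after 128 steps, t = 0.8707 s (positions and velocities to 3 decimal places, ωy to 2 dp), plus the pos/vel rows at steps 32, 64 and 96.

State at t = 0.8707 s:
  obj    pos=(+1.428,-0.469) vel=(+2.689,-1.005) ωy=+68.34

Key-timestep trajectory:
   step    t(s)  obj.x    obj.z    obj.vx   obj.vz 
     32  0.2177   +0.330  -0.058  +0.672  -0.251
     64  0.4354   +0.550  -0.140  +1.345  -0.503
     96  0.6531   +0.916  -0.277  +2.017  -0.754


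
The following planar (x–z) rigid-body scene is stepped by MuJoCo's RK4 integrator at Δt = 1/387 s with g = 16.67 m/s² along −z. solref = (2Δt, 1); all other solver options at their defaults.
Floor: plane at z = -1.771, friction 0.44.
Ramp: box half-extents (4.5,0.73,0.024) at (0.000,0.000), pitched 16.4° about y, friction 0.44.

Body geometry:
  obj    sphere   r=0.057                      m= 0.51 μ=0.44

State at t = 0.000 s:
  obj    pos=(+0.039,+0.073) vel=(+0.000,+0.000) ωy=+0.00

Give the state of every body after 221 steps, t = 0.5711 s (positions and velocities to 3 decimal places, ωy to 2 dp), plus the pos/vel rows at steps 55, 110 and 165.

State at t = 0.5711 s:
  obj    pos=(+0.565,-0.082) vel=(+1.842,-0.542) ωy=+33.68

Key-timestep trajectory:
   step    t(s)  obj.x    obj.z    obj.vx   obj.vz 
     55  0.1421   +0.072  +0.063  +0.458  -0.135
    110  0.2842   +0.169  +0.035  +0.917  -0.270
    165  0.4264   +0.332  -0.013  +1.375  -0.405


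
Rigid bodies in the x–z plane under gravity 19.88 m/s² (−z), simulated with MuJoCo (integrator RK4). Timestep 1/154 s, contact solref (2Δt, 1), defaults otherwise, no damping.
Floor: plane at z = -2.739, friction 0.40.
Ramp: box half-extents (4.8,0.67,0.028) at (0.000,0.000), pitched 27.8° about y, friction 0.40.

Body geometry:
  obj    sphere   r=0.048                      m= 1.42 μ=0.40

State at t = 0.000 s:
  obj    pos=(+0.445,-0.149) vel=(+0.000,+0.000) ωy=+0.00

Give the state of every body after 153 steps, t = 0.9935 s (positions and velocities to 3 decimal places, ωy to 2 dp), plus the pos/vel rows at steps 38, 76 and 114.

State at t = 0.9935 s:
  obj    pos=(+3.336,-1.673) vel=(+5.820,-3.068) ωy=+137.06

Key-timestep trajectory:
   step    t(s)  obj.x    obj.z    obj.vx   obj.vz 
     38  0.2468   +0.624  -0.243  +1.446  -0.762
     76  0.4935   +1.159  -0.525  +2.891  -1.524
    114  0.7403   +2.050  -0.995  +4.336  -2.286


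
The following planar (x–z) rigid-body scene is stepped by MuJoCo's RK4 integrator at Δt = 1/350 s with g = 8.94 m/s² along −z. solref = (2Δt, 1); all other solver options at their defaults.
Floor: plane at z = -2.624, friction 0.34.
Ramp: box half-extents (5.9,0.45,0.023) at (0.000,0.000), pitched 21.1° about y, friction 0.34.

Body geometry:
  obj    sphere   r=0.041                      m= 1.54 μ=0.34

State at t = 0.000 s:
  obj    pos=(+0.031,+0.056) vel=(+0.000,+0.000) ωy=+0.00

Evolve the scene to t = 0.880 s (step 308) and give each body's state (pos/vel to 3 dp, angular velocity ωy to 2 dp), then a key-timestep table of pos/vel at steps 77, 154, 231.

State at t = 0.880 s:
  obj    pos=(+0.862,-0.264) vel=(+1.887,-0.728) ωy=+49.33

Key-timestep trajectory:
   step    t(s)  obj.x    obj.z    obj.vx   obj.vz 
     77  0.2200   +0.083  +0.037  +0.472  -0.182
    154  0.4400   +0.239  -0.024  +0.944  -0.364
    231  0.6600   +0.498  -0.124  +1.416  -0.546


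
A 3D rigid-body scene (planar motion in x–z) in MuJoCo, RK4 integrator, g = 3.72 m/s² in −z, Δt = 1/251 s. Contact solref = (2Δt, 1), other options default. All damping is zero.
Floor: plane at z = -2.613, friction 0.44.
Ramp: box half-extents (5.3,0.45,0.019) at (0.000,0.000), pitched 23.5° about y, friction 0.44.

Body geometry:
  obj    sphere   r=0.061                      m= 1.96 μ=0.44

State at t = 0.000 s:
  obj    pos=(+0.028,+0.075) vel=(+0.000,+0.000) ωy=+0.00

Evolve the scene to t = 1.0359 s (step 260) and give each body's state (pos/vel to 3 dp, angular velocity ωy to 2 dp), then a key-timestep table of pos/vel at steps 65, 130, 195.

State at t = 1.0359 s:
  obj    pos=(+0.549,-0.152) vel=(+1.007,-0.438) ωy=+17.99

Key-timestep trajectory:
   step    t(s)  obj.x    obj.z    obj.vx   obj.vz 
     65  0.2590   +0.061  +0.061  +0.252  -0.109
    130  0.5179   +0.158  +0.018  +0.503  -0.219
    195  0.7769   +0.321  -0.052  +0.755  -0.328


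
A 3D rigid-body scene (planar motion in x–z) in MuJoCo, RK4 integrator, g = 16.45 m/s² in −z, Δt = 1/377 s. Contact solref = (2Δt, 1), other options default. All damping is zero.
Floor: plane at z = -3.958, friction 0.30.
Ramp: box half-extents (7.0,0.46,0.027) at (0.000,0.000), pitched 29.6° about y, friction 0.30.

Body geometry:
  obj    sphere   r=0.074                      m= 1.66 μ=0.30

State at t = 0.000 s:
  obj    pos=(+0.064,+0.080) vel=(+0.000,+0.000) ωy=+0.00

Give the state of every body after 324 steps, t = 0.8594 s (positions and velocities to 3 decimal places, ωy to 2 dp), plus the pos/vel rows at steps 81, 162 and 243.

State at t = 0.8594 s:
  obj    pos=(+1.928,-0.979) vel=(+4.337,-2.464) ωy=+67.40

Key-timestep trajectory:
   step    t(s)  obj.x    obj.z    obj.vx   obj.vz 
     81  0.2149   +0.180  +0.014  +1.084  -0.616
    162  0.4297   +0.530  -0.185  +2.169  -1.232
    243  0.6446   +1.112  -0.516  +3.253  -1.848


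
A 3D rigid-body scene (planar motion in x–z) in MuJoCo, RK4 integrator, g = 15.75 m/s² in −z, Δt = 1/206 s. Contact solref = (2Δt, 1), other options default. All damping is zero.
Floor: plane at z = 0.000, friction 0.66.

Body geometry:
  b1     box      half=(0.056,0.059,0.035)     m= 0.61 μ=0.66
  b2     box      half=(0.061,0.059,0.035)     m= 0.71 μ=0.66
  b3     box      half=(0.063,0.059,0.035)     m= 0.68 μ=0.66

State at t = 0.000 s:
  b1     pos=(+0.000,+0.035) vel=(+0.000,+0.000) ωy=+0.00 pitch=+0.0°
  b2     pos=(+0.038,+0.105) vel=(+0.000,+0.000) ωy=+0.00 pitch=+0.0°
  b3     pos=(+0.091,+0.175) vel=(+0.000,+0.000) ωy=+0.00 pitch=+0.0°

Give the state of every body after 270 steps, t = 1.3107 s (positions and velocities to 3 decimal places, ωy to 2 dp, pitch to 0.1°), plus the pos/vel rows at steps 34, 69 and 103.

State at t = 1.3107 s:
  b1     pos=(+0.000,+0.035) vel=(+0.000,+0.000) ωy=+0.00 pitch=+0.0°
  b2     pos=(+0.101,+0.061) vel=(+0.000,+0.000) ωy=+0.00 pitch=+90.0°
  b3     pos=(+0.308,+0.035) vel=(+0.000,+0.000) ωy=+0.00 pitch=+180.0°

Key-timestep trajectory:
   step    t(s)  b1.x    b1.z    b1.vx   b1.vz   b2.x    b2.z    b2.vx   b2.vz   b3.x    b3.z    b3.vx   b3.vz 
     34  0.1650   +0.000  +0.035  -0.001  +0.000   +0.048  +0.109  +0.160  +0.034   +0.118  +0.161  +0.387  -0.265
     69  0.3350   +0.000  +0.035  +0.000  +0.000   +0.103  +0.058  +0.058  +0.184   +0.213  +0.063  +0.427  +0.241
    103  0.5000   +0.000  +0.035  +0.000  +0.000   +0.101  +0.061  +0.000  +0.000   +0.266  +0.068  +0.396  -0.128


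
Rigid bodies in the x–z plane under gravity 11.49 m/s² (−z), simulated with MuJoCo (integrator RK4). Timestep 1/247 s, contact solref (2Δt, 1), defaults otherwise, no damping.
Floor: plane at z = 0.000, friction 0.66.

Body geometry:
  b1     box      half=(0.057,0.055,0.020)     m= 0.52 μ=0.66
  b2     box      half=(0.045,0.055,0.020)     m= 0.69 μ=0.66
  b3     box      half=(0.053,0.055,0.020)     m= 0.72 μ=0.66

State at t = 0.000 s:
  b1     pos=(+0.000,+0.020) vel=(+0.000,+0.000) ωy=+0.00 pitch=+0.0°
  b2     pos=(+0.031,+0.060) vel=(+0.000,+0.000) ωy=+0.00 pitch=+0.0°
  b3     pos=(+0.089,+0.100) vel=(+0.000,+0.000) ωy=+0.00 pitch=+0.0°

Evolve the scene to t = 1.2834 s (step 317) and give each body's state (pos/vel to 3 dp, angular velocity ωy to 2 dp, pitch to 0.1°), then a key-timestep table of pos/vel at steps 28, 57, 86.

State at t = 1.2834 s:
  b1     pos=(+0.000,+0.020) vel=(+0.000,+0.000) ωy=+0.00 pitch=+0.0°
  b2     pos=(+0.031,+0.060) vel=(+0.000,+0.000) ωy=+0.00 pitch=+0.0°
  b3     pos=(+0.192,+0.020) vel=(+0.000,+0.000) ωy=+0.00 pitch=+180.0°

Key-timestep trajectory:
   step    t(s)  b1.x    b1.z    b1.vx   b1.vz   b2.x    b2.z    b2.vx   b2.vz   b3.x    b3.z    b3.vx   b3.vz 
     28  0.1134   +0.000  +0.020  +0.000  +0.000   +0.031  +0.060  -0.001  +0.000   +0.099  +0.087  +0.137  -0.326
     57  0.2308   +0.000  +0.020  +0.000  +0.000   +0.031  +0.060  +0.000  +0.000   +0.130  +0.056  +0.323  +0.035
     86  0.3482   +0.000  +0.020  +0.000  +0.000   +0.031  +0.060  +0.000  +0.000   +0.172  +0.044  +0.451  -0.355


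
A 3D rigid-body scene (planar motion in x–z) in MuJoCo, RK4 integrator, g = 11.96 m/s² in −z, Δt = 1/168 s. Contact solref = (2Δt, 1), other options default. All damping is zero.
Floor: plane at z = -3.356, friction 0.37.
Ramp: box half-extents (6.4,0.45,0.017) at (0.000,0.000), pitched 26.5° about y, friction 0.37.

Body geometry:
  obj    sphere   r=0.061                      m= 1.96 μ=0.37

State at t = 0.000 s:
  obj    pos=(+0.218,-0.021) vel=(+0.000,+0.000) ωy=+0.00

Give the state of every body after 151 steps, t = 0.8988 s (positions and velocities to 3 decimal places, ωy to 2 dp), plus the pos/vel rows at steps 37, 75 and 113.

State at t = 0.8988 s:
  obj    pos=(+1.596,-0.709) vel=(+3.066,-1.529) ωy=+56.15

Key-timestep trajectory:
   step    t(s)  obj.x    obj.z    obj.vx   obj.vz 
     37  0.2202   +0.301  -0.063  +0.751  -0.375
     75  0.4464   +0.558  -0.191  +1.523  -0.759
    113  0.6726   +0.990  -0.406  +2.294  -1.144


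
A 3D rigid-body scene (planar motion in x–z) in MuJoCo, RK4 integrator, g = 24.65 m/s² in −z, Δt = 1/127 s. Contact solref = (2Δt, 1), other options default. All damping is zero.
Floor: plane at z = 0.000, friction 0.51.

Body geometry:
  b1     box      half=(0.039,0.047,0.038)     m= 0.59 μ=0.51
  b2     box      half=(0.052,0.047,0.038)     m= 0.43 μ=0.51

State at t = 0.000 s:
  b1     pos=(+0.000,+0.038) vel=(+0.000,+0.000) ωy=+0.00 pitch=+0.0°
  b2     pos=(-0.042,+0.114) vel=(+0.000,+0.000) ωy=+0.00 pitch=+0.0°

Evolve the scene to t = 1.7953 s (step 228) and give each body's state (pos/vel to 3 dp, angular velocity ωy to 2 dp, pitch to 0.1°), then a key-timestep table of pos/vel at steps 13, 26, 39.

State at t = 1.7953 s:
  b1     pos=(+0.000,+0.038) vel=(+0.000,+0.000) ωy=+0.00 pitch=+0.0°
  b2     pos=(-0.094,+0.052) vel=(+0.000,+0.000) ωy=+0.00 pitch=-90.0°

Key-timestep trajectory:
   step    t(s)  b1.x    b1.z    b1.vx   b1.vz   b2.x    b2.z    b2.vx   b2.vz 
     13  0.1024   +0.000  +0.038  +0.000  +0.001   -0.049  +0.113  -0.164  -0.038
     26  0.2047   +0.000  +0.038  +0.000  +0.000   -0.083  +0.071  -0.420  -1.269
     39  0.3071   +0.000  +0.038  +0.000  +0.000   -0.092  +0.051  +0.030  +0.021


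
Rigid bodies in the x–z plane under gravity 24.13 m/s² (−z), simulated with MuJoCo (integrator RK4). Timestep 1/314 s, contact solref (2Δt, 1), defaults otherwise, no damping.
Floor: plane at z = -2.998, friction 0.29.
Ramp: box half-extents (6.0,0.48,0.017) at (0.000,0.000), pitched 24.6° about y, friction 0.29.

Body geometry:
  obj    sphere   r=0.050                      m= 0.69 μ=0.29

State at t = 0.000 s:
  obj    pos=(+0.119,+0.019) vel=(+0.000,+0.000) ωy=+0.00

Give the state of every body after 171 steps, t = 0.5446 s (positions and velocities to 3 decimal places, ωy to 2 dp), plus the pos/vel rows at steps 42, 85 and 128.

State at t = 0.5446 s:
  obj    pos=(+1.087,-0.424) vel=(+3.553,-1.627) ωy=+78.13

Key-timestep trajectory:
   step    t(s)  obj.x    obj.z    obj.vx   obj.vz 
     42  0.1338   +0.177  -0.008  +0.873  -0.400
     85  0.2707   +0.358  -0.090  +1.766  -0.809
    128  0.4076   +0.661  -0.229  +2.659  -1.218


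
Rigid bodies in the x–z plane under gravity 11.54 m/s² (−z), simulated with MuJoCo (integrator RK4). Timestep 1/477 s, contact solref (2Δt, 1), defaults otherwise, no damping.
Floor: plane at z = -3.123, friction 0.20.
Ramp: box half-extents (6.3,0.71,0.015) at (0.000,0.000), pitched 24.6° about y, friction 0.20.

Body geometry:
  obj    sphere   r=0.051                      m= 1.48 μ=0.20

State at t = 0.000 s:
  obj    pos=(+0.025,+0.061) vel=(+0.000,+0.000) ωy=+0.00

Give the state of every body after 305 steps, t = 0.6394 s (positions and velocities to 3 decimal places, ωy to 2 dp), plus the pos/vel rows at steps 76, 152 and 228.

State at t = 0.6394 s:
  obj    pos=(+0.663,-0.231) vel=(+1.995,-0.913) ωy=+43.01

Key-timestep trajectory:
   step    t(s)  obj.x    obj.z    obj.vx   obj.vz 
     76  0.1593   +0.065  +0.043  +0.497  -0.228
    152  0.3187   +0.183  -0.011  +0.994  -0.455
    228  0.4780   +0.382  -0.102  +1.491  -0.683


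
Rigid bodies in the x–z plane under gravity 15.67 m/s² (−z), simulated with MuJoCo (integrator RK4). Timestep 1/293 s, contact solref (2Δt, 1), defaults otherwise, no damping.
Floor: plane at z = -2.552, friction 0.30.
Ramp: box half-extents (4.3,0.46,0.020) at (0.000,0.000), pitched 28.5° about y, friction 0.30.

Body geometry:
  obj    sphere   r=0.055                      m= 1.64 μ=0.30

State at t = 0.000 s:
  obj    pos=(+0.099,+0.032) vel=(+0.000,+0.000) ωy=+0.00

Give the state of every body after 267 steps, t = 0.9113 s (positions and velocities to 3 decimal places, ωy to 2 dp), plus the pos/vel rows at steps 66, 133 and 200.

State at t = 0.9113 s:
  obj    pos=(+2.048,-1.027) vel=(+4.277,-2.322) ωy=+88.48

Key-timestep trajectory:
   step    t(s)  obj.x    obj.z    obj.vx   obj.vz 
     66  0.2253   +0.218  -0.033  +1.057  -0.574
    133  0.4539   +0.583  -0.231  +2.131  -1.157
    200  0.6826   +1.192  -0.562  +3.204  -1.740


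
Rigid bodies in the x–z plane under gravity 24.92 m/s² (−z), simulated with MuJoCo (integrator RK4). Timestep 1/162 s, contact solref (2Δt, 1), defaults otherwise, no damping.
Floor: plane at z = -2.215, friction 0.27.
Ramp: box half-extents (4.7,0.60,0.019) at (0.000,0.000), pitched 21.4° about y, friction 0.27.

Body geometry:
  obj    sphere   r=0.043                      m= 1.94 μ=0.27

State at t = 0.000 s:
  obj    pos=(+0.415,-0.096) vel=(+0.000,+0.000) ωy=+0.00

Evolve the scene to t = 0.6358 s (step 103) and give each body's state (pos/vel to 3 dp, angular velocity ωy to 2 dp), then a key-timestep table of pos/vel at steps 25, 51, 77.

State at t = 0.6358 s:
  obj    pos=(+1.637,-0.575) vel=(+3.845,-1.507) ωy=+96.00

Key-timestep trajectory:
   step    t(s)  obj.x    obj.z    obj.vx   obj.vz 
     25  0.1543   +0.487  -0.124  +0.933  -0.366
     51  0.3148   +0.715  -0.214  +1.904  -0.746
     77  0.4753   +1.098  -0.364  +2.874  -1.126


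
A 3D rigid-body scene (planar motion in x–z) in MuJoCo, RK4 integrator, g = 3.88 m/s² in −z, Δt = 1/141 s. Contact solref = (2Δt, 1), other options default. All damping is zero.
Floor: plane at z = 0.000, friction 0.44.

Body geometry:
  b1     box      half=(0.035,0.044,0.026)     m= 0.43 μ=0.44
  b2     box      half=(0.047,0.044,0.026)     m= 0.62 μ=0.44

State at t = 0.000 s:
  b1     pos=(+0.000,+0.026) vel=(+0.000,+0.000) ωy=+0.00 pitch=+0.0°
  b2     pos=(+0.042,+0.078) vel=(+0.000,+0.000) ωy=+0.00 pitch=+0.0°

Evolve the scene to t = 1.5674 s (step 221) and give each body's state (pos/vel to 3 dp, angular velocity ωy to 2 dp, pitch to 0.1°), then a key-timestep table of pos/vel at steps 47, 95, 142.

State at t = 1.5674 s:
  b1     pos=(+0.000,+0.026) vel=(+0.000,+0.000) ωy=+0.00 pitch=+0.0°
  b2     pos=(+0.089,+0.047) vel=(+0.000,+0.000) ωy=+0.00 pitch=+90.0°

Key-timestep trajectory:
   step    t(s)  b1.x    b1.z    b1.vx   b1.vz   b2.x    b2.z    b2.vx   b2.vz 
     47  0.3333   +0.000  +0.026  +0.000  +0.000   +0.069  +0.052  +0.195  +0.017
     95  0.6738   +0.000  +0.026  +0.000  +0.000   +0.105  +0.053  -0.012  -0.002
    142  1.0071   +0.000  +0.026  +0.000  +0.000   +0.085  +0.049  +0.038  -0.017


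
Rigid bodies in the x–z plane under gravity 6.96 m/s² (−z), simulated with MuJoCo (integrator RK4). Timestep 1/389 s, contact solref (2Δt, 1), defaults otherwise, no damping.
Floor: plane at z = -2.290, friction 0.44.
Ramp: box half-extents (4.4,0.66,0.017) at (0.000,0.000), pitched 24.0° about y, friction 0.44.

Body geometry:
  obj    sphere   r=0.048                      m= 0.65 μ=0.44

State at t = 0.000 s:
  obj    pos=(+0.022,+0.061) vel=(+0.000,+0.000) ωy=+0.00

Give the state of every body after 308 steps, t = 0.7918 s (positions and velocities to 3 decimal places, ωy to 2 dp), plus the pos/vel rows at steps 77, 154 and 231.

State at t = 0.7918 s:
  obj    pos=(+0.601,-0.197) vel=(+1.463,-0.651) ωy=+33.35

Key-timestep trajectory:
   step    t(s)  obj.x    obj.z    obj.vx   obj.vz 
     77  0.1979   +0.058  +0.045  +0.366  -0.163
    154  0.3959   +0.167  -0.003  +0.731  -0.326
    231  0.5938   +0.348  -0.084  +1.097  -0.488


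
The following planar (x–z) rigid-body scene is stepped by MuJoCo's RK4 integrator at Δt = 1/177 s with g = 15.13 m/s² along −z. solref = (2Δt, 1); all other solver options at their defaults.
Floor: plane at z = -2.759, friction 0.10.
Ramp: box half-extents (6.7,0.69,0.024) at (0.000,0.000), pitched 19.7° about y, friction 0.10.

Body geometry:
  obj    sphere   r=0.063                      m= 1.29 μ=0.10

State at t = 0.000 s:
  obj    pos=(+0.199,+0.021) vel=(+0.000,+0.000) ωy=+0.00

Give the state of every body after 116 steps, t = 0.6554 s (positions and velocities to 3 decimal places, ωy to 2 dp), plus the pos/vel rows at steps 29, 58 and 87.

State at t = 0.6554 s:
  obj    pos=(+0.943,-0.245) vel=(+2.271,-0.801) ωy=+37.04

Key-timestep trajectory:
   step    t(s)  obj.x    obj.z    obj.vx   obj.vz 
     29  0.1638   +0.246  +0.004  +0.565  -0.214
     58  0.3277   +0.385  -0.045  +1.136  -0.399
     87  0.4915   +0.617  -0.129  +1.704  -0.599


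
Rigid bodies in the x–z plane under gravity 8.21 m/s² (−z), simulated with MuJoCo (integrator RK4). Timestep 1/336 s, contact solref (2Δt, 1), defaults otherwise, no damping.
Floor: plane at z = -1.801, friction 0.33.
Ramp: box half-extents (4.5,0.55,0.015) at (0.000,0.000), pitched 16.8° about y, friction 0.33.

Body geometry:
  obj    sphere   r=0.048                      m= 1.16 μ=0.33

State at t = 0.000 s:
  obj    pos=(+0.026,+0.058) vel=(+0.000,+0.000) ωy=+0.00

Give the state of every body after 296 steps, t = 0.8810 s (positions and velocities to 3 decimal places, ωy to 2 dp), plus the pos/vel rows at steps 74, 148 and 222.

State at t = 0.8810 s:
  obj    pos=(+0.656,-0.132) vel=(+1.429,-0.432) ωy=+31.10

Key-timestep trajectory:
   step    t(s)  obj.x    obj.z    obj.vx   obj.vz 
     74  0.2202   +0.065  +0.046  +0.357  -0.108
    148  0.4405   +0.183  +0.010  +0.715  -0.216
    222  0.6607   +0.380  -0.049  +1.072  -0.324


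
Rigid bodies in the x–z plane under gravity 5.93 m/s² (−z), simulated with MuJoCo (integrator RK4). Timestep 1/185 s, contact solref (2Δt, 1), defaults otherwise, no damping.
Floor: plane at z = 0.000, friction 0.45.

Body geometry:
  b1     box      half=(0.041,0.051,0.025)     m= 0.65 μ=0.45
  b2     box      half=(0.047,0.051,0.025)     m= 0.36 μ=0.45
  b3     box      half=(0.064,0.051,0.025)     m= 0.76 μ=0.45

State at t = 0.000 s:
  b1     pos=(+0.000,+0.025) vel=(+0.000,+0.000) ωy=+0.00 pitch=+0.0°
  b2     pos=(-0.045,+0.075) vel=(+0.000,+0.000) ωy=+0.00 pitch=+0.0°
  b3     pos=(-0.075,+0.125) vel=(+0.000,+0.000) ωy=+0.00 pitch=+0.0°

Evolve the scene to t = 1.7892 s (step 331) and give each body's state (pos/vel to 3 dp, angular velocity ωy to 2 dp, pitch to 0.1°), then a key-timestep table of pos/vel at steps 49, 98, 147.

State at t = 1.7892 s:
  b1     pos=(+0.000,+0.025) vel=(+0.000,+0.000) ωy=+0.00 pitch=+0.0°
  b2     pos=(-0.091,+0.047) vel=(+0.000,+0.000) ωy=+0.00 pitch=-90.0°
  b3     pos=(-0.261,+0.025) vel=(+0.000,+0.000) ωy=+0.00 pitch=+180.0°

Key-timestep trajectory:
   step    t(s)  b1.x    b1.z    b1.vx   b1.vz   b2.x    b2.z    b2.vx   b2.vz   b3.x    b3.z    b3.vx   b3.vz 
     49  0.2649   +0.000  +0.025  +0.000  +0.000   -0.067  +0.055  -0.166  -0.364   -0.128  +0.063  -0.162  +0.127
     98  0.5297   +0.000  +0.025  +0.000  +0.000   -0.090  +0.047  +0.027  +0.026   -0.179  +0.067  -0.151  +0.036
    147  0.7946   +0.000  +0.025  +0.000  +0.000   -0.091  +0.047  +0.000  +0.000   -0.212  +0.066  -0.170  -0.058


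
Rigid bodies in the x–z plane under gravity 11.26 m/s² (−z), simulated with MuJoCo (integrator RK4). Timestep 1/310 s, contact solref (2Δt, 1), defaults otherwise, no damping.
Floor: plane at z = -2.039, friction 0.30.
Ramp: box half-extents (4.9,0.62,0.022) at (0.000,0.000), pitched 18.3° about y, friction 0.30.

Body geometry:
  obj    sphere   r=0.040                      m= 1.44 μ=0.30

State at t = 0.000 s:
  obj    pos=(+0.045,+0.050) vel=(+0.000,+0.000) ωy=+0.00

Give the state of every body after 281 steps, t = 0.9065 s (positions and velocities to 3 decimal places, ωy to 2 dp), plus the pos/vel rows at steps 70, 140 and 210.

State at t = 0.9065 s:
  obj    pos=(+1.030,-0.275) vel=(+2.173,-0.719) ωy=+57.22

Key-timestep trajectory:
   step    t(s)  obj.x    obj.z    obj.vx   obj.vz 
     70  0.2258   +0.106  +0.030  +0.541  -0.179
    140  0.4516   +0.290  -0.030  +1.083  -0.358
    210  0.6774   +0.595  -0.132  +1.624  -0.537


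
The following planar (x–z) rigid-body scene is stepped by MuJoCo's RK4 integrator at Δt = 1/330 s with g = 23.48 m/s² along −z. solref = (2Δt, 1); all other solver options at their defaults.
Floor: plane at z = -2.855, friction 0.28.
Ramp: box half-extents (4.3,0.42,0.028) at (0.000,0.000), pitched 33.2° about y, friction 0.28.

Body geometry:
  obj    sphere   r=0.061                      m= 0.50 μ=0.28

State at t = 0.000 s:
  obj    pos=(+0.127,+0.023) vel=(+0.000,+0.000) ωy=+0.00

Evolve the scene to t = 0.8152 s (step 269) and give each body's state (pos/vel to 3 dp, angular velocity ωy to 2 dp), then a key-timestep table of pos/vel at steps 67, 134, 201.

State at t = 0.8152 s:
  obj    pos=(+2.680,-1.648) vel=(+6.264,-4.099) ωy=+122.70

Key-timestep trajectory:
   step    t(s)  obj.x    obj.z    obj.vx   obj.vz 
     67  0.2030   +0.286  -0.081  +1.561  -1.021
    134  0.4061   +0.761  -0.391  +3.121  -2.042
    201  0.6091   +1.553  -0.910  +4.681  -3.063


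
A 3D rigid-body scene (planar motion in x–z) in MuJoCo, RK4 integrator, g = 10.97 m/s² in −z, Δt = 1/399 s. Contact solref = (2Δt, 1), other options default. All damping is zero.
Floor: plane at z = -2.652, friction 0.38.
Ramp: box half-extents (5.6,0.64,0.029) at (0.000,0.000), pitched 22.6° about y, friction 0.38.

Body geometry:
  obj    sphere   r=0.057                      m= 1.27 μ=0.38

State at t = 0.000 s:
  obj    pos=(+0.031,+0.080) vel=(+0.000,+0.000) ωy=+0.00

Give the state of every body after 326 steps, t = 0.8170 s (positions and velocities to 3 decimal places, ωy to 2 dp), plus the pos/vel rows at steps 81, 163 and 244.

State at t = 0.8170 s:
  obj    pos=(+0.959,-0.306) vel=(+2.271,-0.946) ωy=+43.16

Key-timestep trajectory:
   step    t(s)  obj.x    obj.z    obj.vx   obj.vz 
     81  0.2030   +0.088  +0.056  +0.564  -0.235
    163  0.4085   +0.263  -0.016  +1.136  -0.473
    244  0.6115   +0.551  -0.136  +1.700  -0.708


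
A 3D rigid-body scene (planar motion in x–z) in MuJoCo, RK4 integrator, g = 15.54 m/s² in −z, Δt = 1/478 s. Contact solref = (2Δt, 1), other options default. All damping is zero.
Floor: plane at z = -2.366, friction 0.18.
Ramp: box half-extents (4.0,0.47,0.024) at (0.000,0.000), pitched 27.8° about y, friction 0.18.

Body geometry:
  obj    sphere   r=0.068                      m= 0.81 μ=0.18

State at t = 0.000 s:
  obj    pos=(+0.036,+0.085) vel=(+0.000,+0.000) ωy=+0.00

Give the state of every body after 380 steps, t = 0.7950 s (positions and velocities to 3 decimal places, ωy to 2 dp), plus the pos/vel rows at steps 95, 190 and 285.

State at t = 0.7950 s:
  obj    pos=(+1.483,-0.678) vel=(+3.641,-1.920) ωy=+60.51

Key-timestep trajectory:
   step    t(s)  obj.x    obj.z    obj.vx   obj.vz 
     95  0.1987   +0.126  +0.037  +0.910  -0.480
    190  0.3975   +0.398  -0.106  +1.820  -0.960
    285  0.5962   +0.850  -0.344  +2.731  -1.440


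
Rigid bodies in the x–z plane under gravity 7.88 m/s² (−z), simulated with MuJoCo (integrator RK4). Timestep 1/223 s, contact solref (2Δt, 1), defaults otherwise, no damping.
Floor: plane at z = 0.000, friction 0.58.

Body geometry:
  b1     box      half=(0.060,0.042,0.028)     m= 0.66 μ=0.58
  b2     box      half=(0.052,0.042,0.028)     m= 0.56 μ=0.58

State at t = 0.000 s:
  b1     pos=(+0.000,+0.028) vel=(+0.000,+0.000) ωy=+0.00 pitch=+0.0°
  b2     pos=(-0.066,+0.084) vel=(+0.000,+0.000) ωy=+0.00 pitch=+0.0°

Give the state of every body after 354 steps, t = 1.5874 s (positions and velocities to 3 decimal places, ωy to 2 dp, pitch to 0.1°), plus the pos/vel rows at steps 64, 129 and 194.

State at t = 1.5874 s:
  b1     pos=(+0.000,+0.028) vel=(+0.000,+0.000) ωy=+0.00 pitch=+0.0°
  b2     pos=(-0.115,+0.052) vel=(+0.000,+0.000) ωy=+0.00 pitch=-90.0°

Key-timestep trajectory:
   step    t(s)  b1.x    b1.z    b1.vx   b1.vz   b2.x    b2.z    b2.vx   b2.vz 
     64  0.2870   +0.000  +0.028  +0.000  +0.000   -0.103  +0.057  -0.325  -0.071
    129  0.5785   +0.000  +0.028  +0.000  +0.000   -0.136  +0.059  +0.025  -0.003
    194  0.8700   +0.000  +0.028  +0.000  +0.000   -0.110  +0.055  -0.062  -0.025


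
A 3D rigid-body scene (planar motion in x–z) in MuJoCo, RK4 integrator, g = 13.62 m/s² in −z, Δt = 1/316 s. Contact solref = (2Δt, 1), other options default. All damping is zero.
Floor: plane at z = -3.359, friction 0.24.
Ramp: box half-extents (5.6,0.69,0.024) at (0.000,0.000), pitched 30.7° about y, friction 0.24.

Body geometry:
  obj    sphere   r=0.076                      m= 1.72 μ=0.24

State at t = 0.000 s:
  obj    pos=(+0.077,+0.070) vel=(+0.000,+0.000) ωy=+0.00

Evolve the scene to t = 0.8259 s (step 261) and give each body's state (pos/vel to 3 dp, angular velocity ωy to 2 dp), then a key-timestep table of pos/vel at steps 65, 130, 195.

State at t = 0.8259 s:
  obj    pos=(+1.534,-0.795) vel=(+3.528,-2.095) ωy=+53.97

Key-timestep trajectory:
   step    t(s)  obj.x    obj.z    obj.vx   obj.vz 
     65  0.2057   +0.168  +0.017  +0.879  -0.522
    130  0.4114   +0.439  -0.144  +1.757  -1.043
    195  0.6171   +0.891  -0.412  +2.636  -1.565


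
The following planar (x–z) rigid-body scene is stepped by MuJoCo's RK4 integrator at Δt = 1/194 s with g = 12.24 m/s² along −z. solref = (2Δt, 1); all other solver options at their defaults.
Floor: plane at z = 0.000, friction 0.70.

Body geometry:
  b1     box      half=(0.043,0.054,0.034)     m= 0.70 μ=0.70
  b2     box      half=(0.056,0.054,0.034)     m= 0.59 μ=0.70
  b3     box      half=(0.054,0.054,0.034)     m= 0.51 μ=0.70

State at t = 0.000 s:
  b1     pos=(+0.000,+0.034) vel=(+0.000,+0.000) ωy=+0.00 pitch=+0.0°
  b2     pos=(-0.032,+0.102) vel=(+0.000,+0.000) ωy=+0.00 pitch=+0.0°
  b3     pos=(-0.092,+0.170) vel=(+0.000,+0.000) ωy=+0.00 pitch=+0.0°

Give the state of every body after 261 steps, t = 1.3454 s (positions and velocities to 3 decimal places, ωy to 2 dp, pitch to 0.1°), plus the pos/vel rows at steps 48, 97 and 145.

State at t = 1.3454 s:
  b1     pos=(+0.000,+0.034) vel=(+0.000,+0.000) ωy=+0.00 pitch=+0.0°
  b2     pos=(-0.085,+0.056) vel=(+0.000,+0.000) ωy=+0.00 pitch=-90.0°
  b3     pos=(-0.289,+0.034) vel=(+0.000,+0.000) ωy=+0.00 pitch=+180.0°

Key-timestep trajectory:
   step    t(s)  b1.x    b1.z    b1.vx   b1.vz   b2.x    b2.z    b2.vx   b2.vz   b3.x    b3.z    b3.vx   b3.vz 
     48  0.2474   +0.000  +0.034  +0.000  +0.000   -0.072  +0.087  -0.334  -0.517   -0.172  +0.058  -0.543  -0.296
     97  0.5000   +0.000  +0.034  +0.000  +0.000   -0.085  +0.056  +0.000  +0.000   -0.231  +0.064  -0.043  +0.002
    145  0.7474   +0.000  +0.034  +0.000  +0.000   -0.085  +0.056  +0.000  +0.000   -0.244  +0.063  -0.118  -0.018


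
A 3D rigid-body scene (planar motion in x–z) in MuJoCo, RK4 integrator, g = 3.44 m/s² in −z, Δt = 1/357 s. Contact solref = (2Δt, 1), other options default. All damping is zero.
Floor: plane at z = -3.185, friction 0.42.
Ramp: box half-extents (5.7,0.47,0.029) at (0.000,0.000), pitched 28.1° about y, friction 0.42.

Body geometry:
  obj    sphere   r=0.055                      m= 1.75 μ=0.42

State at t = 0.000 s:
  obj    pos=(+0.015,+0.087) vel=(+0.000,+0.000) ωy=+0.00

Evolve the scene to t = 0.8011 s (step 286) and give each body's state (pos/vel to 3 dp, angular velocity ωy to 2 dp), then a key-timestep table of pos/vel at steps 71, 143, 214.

State at t = 0.8011 s:
  obj    pos=(+0.343,-0.088) vel=(+0.818,-0.437) ωy=+16.86

Key-timestep trajectory:
   step    t(s)  obj.x    obj.z    obj.vx   obj.vz 
     71  0.1989   +0.035  +0.076  +0.203  -0.108
    143  0.4006   +0.097  +0.043  +0.409  -0.218
    214  0.5994   +0.199  -0.011  +0.612  -0.327


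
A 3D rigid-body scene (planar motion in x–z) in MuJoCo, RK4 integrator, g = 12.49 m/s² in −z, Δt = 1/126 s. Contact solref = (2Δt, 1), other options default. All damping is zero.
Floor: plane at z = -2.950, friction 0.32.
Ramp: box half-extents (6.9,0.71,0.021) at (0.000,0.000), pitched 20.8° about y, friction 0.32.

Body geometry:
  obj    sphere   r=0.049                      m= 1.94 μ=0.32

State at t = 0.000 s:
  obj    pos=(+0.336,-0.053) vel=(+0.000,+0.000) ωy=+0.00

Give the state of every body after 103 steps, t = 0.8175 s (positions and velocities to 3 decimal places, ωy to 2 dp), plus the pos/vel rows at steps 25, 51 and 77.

State at t = 0.8175 s:
  obj    pos=(+1.326,-0.429) vel=(+2.421,-0.920) ωy=+52.84

Key-timestep trajectory:
   step    t(s)  obj.x    obj.z    obj.vx   obj.vz 
     25  0.1984   +0.394  -0.075  +0.588  -0.223
     51  0.4048   +0.579  -0.145  +1.199  -0.455
     77  0.6111   +0.889  -0.263  +1.810  -0.688


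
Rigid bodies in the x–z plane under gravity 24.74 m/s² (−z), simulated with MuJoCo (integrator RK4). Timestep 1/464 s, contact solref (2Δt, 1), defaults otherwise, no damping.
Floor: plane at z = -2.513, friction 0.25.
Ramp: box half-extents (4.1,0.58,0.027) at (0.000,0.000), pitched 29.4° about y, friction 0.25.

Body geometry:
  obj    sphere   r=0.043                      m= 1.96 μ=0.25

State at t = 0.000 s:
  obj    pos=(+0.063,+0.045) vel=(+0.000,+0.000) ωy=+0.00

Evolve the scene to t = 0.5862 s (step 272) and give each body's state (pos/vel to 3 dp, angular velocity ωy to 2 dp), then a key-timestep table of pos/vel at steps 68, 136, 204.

State at t = 0.5862 s:
  obj    pos=(+1.362,-0.687) vel=(+4.431,-2.497) ωy=+118.24

Key-timestep trajectory:
   step    t(s)  obj.x    obj.z    obj.vx   obj.vz 
     68  0.1466   +0.144  -0.001  +1.108  -0.624
    136  0.2931   +0.388  -0.138  +2.215  -1.248
    204  0.4397   +0.794  -0.367  +3.323  -1.872


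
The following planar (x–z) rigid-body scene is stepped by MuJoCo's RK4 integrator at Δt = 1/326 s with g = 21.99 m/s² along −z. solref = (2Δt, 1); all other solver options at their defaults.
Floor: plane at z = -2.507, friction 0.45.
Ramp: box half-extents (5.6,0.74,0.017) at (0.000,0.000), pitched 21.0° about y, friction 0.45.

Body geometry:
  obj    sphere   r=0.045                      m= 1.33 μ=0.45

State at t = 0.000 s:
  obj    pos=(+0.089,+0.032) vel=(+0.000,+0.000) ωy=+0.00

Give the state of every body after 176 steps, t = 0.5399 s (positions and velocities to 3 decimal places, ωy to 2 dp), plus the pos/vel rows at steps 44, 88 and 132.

State at t = 0.5399 s:
  obj    pos=(+0.855,-0.262) vel=(+2.837,-1.089) ωy=+67.52

Key-timestep trajectory:
   step    t(s)  obj.x    obj.z    obj.vx   obj.vz 
     44  0.1350   +0.137  +0.014  +0.709  -0.272
     88  0.2699   +0.281  -0.041  +1.419  -0.545
    132  0.4049   +0.520  -0.133  +2.128  -0.817


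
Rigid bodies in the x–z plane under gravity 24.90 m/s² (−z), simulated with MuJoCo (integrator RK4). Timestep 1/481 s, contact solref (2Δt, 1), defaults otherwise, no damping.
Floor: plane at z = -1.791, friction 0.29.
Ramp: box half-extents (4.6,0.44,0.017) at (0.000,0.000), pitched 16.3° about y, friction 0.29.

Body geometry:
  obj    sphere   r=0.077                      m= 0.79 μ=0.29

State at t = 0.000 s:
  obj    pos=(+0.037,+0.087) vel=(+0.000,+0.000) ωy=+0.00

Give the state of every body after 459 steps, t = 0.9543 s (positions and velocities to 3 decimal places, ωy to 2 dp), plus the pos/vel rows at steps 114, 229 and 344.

State at t = 0.9543 s:
  obj    pos=(+2.219,-0.551) vel=(+4.572,-1.337) ωy=+61.86

Key-timestep trajectory:
   step    t(s)  obj.x    obj.z    obj.vx   obj.vz 
    114  0.2370   +0.172  +0.048  +1.136  -0.332
    229  0.4761   +0.580  -0.072  +2.281  -0.667
    344  0.7152   +1.262  -0.271  +3.427  -1.002
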